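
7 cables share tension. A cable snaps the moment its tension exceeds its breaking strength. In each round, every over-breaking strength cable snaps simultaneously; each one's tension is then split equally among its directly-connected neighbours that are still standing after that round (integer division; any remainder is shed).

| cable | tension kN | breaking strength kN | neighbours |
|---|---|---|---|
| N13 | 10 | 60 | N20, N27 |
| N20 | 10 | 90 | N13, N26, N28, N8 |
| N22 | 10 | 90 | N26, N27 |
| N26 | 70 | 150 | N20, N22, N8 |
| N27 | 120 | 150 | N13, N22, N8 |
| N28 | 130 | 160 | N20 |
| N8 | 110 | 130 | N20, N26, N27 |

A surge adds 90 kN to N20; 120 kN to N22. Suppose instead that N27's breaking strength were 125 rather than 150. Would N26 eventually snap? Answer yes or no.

With N27's breaking strength at 125:
Round 1 — N20 at 100 > 90; N22 at 130 > 90. N20, N22 snap.
  N20 sheds 100 kN to N13, N26, N28, N8: 25 each.
    N13: 10+25 = 35 ≤ 60
    N26: 70+25 = 95 ≤ 150
    N28: 130+25 = 155 ≤ 160
    N8: 110+25 = 135 > 130
  N22 sheds 130 kN to N26, N27: 65 each.
    N26: 95+65 = 160 > 150
    N27: 120+65 = 185 > 125
Round 2 — N26, N27, N8 snap.
  N26 sheds 160 kN: no online neighbours, lost.
  N27 sheds 185 kN to N13: 185 each.
    N13: 35+185 = 220 > 60
  N8 sheds 135 kN: no online neighbours, lost.
Round 3 — N13 snaps.
  N13 sheds 220 kN: no online neighbours, lost.
No further breaks.

yes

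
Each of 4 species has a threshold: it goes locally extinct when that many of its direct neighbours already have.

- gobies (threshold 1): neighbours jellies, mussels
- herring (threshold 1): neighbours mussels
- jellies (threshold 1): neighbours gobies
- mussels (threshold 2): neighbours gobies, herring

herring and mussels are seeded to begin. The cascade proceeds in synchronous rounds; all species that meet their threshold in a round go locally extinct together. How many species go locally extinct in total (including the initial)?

4

Round 1 — herring, mussels go locally extinct (initial).
Round 2 — checking thresholds:
  gobies: 1 of 2 neighbours ≥ 1, goes locally extinct.
Round 3 — checking thresholds:
  jellies: 1 of 1 neighbours ≥ 1, goes locally extinct.
Round 4 — no new extinctions; cascade stops.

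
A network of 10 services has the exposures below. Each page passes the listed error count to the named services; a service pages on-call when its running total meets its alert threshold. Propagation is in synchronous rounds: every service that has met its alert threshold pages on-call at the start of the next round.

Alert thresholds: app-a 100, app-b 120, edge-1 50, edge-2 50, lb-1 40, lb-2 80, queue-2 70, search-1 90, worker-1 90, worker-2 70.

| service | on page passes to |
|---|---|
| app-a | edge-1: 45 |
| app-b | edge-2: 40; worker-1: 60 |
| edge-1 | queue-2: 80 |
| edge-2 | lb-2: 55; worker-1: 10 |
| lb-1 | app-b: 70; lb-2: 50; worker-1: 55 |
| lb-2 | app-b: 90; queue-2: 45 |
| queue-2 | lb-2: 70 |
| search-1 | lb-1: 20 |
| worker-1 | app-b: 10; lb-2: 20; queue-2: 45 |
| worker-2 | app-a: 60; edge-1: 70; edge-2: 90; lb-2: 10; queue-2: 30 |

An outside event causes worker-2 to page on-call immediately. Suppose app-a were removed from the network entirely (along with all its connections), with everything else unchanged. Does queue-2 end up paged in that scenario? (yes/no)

yes

With app-a removed:
Round 1 — worker-2 pages on-call (initial).
  edge-1: +70 → 70 ≥ 50
  edge-2: +90 → 90 ≥ 50
  lb-2: +10 → 10 < 80
  queue-2: +30 → 30 < 70
Round 2 — edge-1, edge-2 page on-call.
  lb-2: +55 → 65 < 80
  queue-2: +80 → 110 ≥ 70
  worker-1: +10 → 10 < 90
Round 3 — queue-2 pages on-call.
  lb-2: +70 → 135 ≥ 80
Round 4 — lb-2 pages on-call.
  app-b: +90 → 90 < 120
No further pages.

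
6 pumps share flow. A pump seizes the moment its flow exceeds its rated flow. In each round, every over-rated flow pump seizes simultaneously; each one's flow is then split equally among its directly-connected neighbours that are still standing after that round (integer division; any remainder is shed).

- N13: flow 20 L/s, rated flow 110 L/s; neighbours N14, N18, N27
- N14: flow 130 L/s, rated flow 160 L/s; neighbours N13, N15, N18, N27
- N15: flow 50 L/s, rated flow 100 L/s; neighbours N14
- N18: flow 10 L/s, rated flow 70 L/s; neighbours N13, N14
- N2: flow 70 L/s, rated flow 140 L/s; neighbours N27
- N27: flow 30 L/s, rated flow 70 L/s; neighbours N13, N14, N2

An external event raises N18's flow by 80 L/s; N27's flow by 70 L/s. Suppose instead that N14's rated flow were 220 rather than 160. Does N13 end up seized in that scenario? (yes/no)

With N14's rated flow at 220:
Round 1 — N18 at 90 > 70; N27 at 100 > 70. N18, N27 seize.
  N18 sheds 90 L/s to N13, N14: 45 each.
    N13: 20+45 = 65 ≤ 110
    N14: 130+45 = 175 ≤ 220
  N27 sheds 100 L/s to N13, N14, N2: 33 each (1 lost).
    N13: 65+33 = 98 ≤ 110
    N14: 175+33 = 208 ≤ 220
    N2: 70+33 = 103 ≤ 140
No further seizures.

no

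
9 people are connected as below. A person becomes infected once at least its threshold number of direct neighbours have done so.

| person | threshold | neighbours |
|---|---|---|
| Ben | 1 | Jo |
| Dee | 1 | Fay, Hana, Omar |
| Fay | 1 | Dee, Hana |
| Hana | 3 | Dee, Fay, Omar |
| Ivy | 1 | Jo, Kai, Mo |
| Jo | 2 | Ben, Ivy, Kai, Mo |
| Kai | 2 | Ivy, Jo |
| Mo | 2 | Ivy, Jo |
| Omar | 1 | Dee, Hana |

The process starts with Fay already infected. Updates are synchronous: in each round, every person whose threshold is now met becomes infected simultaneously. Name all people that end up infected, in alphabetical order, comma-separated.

Round 1 — Fay becomes infected (initial).
Round 2 — checking thresholds:
  Dee: 1 of 3 neighbours ≥ 1, becomes infected.
  Hana: 1 of 3 neighbours < 3, holds.
Round 3 — checking thresholds:
  Hana: 2 of 3 neighbours < 3, holds.
  Omar: 1 of 2 neighbours ≥ 1, becomes infected.
Round 4 — checking thresholds:
  Hana: 3 of 3 neighbours ≥ 3, becomes infected.
Round 5 — no new infections; cascade stops.

Dee, Fay, Hana, Omar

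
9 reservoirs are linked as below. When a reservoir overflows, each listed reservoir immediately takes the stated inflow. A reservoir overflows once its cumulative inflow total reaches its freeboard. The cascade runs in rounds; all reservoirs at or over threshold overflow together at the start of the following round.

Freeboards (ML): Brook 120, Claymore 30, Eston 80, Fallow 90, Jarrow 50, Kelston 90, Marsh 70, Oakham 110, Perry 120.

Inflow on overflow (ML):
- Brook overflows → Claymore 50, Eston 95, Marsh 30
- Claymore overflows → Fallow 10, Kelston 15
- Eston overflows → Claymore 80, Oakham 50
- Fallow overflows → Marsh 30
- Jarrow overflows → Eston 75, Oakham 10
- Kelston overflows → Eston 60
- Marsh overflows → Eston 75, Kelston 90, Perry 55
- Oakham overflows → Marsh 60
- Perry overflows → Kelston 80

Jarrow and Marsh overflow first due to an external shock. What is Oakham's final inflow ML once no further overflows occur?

Round 1 — Jarrow, Marsh overflow (initial).
  Eston: +75+75 → 150 ≥ 80
  Kelston: +90 → 90 ≥ 90
  Oakham: +10 → 10 < 110
  Perry: +55 → 55 < 120
Round 2 — Eston, Kelston overflow.
  Claymore: +80 → 80 ≥ 30
  Oakham: +50 → 60 < 110
Round 3 — Claymore overflows.
  Fallow: +10 → 10 < 90
No further overflows.

60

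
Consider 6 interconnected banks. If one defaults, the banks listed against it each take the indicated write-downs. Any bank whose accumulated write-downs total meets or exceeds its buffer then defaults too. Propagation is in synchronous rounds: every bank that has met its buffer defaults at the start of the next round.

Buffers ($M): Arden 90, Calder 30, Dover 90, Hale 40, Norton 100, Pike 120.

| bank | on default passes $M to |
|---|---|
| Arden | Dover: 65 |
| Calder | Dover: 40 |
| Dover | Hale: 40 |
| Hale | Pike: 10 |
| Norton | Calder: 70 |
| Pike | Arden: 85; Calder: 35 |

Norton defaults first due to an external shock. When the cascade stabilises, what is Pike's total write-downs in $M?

Round 1 — Norton defaults (initial).
  Calder: +70 → 70 ≥ 30
Round 2 — Calder defaults.
  Dover: +40 → 40 < 90
No further defaults.

0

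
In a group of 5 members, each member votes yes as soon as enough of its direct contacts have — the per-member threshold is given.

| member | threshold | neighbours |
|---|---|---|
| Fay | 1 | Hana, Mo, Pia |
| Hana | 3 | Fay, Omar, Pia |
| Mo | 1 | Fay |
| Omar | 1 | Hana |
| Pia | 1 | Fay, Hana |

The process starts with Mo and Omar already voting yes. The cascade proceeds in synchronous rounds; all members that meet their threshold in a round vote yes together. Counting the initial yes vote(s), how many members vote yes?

Round 1 — Mo, Omar vote yes (initial).
Round 2 — checking thresholds:
  Fay: 1 of 3 neighbours ≥ 1, votes yes.
  Hana: 1 of 3 neighbours < 3, below threshold.
Round 3 — checking thresholds:
  Hana: 2 of 3 neighbours < 3, below threshold.
  Pia: 1 of 2 neighbours ≥ 1, votes yes.
Round 4 — checking thresholds:
  Hana: 3 of 3 neighbours ≥ 3, votes yes.
Round 5 — no new yes votes; cascade stops.

5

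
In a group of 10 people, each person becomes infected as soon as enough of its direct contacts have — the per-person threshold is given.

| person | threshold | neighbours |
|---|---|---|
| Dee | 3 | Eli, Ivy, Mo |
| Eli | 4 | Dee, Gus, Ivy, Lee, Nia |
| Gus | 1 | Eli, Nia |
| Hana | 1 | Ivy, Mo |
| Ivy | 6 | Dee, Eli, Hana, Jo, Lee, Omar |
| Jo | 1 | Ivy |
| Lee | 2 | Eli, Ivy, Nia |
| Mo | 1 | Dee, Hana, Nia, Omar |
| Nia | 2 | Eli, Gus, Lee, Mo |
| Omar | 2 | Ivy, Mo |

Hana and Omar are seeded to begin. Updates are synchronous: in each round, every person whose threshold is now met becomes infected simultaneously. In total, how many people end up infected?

3

Round 1 — Hana, Omar become infected (initial).
Round 2 — checking thresholds:
  Ivy: 2 of 6 neighbours < 6, below threshold.
  Mo: 2 of 4 neighbours ≥ 1, becomes infected.
Round 3 — no new infections; cascade stops.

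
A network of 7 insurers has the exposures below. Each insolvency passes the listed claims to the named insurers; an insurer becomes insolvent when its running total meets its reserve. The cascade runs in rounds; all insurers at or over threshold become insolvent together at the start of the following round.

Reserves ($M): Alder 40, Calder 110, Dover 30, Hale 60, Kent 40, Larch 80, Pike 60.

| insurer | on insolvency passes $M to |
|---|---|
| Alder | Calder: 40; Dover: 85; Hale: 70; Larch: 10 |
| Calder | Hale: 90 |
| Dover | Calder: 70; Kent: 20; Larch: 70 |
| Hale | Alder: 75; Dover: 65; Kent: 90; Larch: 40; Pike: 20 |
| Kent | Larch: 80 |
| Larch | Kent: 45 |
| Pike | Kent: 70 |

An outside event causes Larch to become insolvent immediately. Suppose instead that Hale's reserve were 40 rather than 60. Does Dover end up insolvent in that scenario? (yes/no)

With Hale's reserve at 40:
Round 1 — Larch becomes insolvent (initial).
  Kent: +45 → 45 ≥ 40
Round 2 — Kent becomes insolvent.
No further insolvencies.

no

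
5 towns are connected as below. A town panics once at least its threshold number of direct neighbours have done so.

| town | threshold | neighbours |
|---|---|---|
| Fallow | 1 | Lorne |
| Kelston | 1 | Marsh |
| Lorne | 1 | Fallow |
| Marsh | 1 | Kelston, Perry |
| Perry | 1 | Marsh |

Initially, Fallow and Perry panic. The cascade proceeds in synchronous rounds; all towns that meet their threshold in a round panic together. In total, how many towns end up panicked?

5

Round 1 — Fallow, Perry panic (initial).
Round 2 — checking thresholds:
  Lorne: 1 of 1 neighbours ≥ 1, panics.
  Marsh: 1 of 2 neighbours ≥ 1, panics.
Round 3 — checking thresholds:
  Kelston: 1 of 1 neighbours ≥ 1, panics.
Round 4 — no new panics; cascade stops.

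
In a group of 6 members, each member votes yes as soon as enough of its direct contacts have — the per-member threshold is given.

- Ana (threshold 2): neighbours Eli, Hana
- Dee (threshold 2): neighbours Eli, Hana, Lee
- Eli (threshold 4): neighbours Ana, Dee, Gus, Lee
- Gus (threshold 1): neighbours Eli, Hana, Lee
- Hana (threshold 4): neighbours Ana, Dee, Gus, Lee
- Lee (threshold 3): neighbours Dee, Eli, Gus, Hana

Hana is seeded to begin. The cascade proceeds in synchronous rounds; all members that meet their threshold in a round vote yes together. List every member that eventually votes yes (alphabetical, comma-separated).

Gus, Hana

Round 1 — Hana votes yes (initial).
Round 2 — checking thresholds:
  Ana: 1 of 2 neighbours < 2, not yet.
  Dee: 1 of 3 neighbours < 2, not yet.
  Gus: 1 of 3 neighbours ≥ 1, votes yes.
  Lee: 1 of 4 neighbours < 3, not yet.
Round 3 — no new yes votes; cascade stops.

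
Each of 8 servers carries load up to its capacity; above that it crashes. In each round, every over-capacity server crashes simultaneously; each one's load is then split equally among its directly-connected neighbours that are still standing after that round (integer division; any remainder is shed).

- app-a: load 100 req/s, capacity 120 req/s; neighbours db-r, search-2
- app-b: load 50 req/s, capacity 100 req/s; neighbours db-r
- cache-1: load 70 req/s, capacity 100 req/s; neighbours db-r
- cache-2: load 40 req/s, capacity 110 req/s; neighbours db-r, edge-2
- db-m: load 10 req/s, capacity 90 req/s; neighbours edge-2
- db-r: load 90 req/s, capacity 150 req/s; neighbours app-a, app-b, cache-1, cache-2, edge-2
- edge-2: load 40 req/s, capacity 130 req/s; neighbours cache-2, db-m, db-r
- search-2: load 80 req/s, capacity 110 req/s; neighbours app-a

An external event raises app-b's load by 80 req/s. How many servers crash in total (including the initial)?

Round 1 — app-b at 130 > 100. app-b crashes.
  app-b sheds 130 req/s to db-r: 130 each.
    db-r: 90+130 = 220 > 150
Round 2 — db-r crashes.
  db-r sheds 220 req/s to app-a, cache-1, cache-2, edge-2: 55 each.
    app-a: 100+55 = 155 > 120
    cache-1: 70+55 = 125 > 100
    cache-2: 40+55 = 95 ≤ 110
    edge-2: 40+55 = 95 ≤ 130
Round 3 — app-a, cache-1 crash.
  app-a sheds 155 req/s to search-2: 155 each.
    search-2: 80+155 = 235 > 110
  cache-1 sheds 125 req/s: no online neighbours, lost.
Round 4 — search-2 crashes.
  search-2 sheds 235 req/s: no online neighbours, lost.
No further crashes.

5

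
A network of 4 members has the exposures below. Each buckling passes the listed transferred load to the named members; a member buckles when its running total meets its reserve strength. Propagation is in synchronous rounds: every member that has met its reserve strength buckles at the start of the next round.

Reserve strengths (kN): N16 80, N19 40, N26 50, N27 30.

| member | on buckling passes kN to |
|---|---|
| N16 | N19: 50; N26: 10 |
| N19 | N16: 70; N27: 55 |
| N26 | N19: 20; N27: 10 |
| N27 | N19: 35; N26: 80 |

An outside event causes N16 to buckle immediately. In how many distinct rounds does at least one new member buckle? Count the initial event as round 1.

4

Round 1 — N16 buckles (initial).
  N19: +50 → 50 ≥ 40
  N26: +10 → 10 < 50
Round 2 — N19 buckles.
  N27: +55 → 55 ≥ 30
Round 3 — N27 buckles.
  N26: +80 → 90 ≥ 50
Round 4 — N26 buckles.
No further bucklings.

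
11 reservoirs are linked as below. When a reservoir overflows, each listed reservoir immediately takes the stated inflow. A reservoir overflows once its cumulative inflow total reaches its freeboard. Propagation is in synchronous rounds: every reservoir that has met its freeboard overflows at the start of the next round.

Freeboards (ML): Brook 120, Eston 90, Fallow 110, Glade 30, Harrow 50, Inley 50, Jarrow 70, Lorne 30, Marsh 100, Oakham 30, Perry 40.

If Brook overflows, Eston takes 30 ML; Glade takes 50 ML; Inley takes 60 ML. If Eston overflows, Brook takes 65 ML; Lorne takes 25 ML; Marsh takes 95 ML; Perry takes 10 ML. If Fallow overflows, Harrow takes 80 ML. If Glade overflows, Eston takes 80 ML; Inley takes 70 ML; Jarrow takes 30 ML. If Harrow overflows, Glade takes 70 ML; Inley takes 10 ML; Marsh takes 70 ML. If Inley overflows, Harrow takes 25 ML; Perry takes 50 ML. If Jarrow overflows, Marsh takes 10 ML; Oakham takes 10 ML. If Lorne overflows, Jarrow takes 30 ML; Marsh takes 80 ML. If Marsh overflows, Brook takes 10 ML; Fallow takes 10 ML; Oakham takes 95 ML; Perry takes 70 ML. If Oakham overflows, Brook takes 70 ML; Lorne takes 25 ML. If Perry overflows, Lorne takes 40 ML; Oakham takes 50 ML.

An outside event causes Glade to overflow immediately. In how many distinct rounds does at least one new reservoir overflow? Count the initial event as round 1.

Round 1 — Glade overflows (initial).
  Eston: +80 → 80 < 90
  Inley: +70 → 70 ≥ 50
  Jarrow: +30 → 30 < 70
Round 2 — Inley overflows.
  Harrow: +25 → 25 < 50
  Perry: +50 → 50 ≥ 40
Round 3 — Perry overflows.
  Lorne: +40 → 40 ≥ 30
  Oakham: +50 → 50 ≥ 30
Round 4 — Lorne, Oakham overflow.
  Brook: +70 → 70 < 120
  Jarrow: +30 → 60 < 70
  Marsh: +80 → 80 < 100
No further overflows.

4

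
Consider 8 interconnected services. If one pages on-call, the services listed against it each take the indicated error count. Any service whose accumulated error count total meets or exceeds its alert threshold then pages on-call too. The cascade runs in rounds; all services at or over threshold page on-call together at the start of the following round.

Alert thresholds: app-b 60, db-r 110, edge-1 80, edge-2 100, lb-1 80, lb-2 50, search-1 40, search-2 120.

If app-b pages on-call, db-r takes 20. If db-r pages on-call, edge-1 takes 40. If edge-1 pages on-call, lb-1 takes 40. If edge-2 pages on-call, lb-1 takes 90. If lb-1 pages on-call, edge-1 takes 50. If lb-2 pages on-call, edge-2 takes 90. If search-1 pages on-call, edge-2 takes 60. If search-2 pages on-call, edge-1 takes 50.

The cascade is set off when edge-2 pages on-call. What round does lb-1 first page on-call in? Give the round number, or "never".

Round 1 — edge-2 pages on-call (initial).
  lb-1: +90 → 90 ≥ 80
Round 2 — lb-1 pages on-call.
  edge-1: +50 → 50 < 80
No further pages.

2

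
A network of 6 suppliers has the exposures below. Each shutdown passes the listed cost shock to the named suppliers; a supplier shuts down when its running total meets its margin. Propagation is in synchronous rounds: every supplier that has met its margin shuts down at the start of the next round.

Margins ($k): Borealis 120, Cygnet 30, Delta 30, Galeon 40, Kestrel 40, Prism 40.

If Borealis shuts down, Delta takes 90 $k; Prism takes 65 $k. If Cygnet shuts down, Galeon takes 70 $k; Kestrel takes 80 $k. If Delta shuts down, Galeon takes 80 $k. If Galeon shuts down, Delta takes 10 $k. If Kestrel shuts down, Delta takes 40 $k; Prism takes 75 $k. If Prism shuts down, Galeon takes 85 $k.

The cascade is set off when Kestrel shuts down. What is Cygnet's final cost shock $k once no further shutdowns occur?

0

Round 1 — Kestrel shuts down (initial).
  Delta: +40 → 40 ≥ 30
  Prism: +75 → 75 ≥ 40
Round 2 — Delta, Prism shut down.
  Galeon: +80+85 → 165 ≥ 40
Round 3 — Galeon shuts down.
No further shutdowns.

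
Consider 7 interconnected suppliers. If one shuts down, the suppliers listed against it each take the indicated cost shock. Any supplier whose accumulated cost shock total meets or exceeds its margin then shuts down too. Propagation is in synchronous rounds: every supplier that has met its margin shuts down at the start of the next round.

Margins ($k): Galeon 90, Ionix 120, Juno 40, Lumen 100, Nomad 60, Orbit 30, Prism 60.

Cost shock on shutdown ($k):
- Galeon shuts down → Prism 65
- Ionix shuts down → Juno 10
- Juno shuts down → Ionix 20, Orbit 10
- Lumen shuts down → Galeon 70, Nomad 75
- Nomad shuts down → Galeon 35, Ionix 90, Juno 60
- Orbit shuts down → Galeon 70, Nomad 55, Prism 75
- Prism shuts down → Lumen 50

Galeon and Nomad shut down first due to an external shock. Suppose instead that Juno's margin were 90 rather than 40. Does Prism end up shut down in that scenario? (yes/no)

yes

With Juno's margin at 90:
Round 1 — Galeon, Nomad shut down (initial).
  Ionix: +90 → 90 < 120
  Juno: +60 → 60 < 90
  Prism: +65 → 65 ≥ 60
Round 2 — Prism shuts down.
  Lumen: +50 → 50 < 100
No further shutdowns.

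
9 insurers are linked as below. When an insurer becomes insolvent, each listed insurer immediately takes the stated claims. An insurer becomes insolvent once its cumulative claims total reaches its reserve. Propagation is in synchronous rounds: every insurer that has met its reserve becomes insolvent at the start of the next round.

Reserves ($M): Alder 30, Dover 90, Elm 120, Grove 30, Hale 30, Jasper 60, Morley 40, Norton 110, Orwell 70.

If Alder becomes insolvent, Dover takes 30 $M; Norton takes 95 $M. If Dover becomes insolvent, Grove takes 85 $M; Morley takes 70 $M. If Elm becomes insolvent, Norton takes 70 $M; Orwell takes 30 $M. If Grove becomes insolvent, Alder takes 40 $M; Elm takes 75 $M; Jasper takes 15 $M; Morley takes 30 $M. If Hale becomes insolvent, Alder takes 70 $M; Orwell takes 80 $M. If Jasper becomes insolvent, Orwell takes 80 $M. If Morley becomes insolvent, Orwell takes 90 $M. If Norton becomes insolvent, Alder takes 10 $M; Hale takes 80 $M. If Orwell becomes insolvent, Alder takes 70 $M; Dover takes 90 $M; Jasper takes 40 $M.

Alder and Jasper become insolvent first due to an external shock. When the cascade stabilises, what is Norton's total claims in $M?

Round 1 — Alder, Jasper become insolvent (initial).
  Dover: +30 → 30 < 90
  Norton: +95 → 95 < 110
  Orwell: +80 → 80 ≥ 70
Round 2 — Orwell becomes insolvent.
  Dover: +90 → 120 ≥ 90
Round 3 — Dover becomes insolvent.
  Grove: +85 → 85 ≥ 30
  Morley: +70 → 70 ≥ 40
Round 4 — Grove, Morley become insolvent.
  Elm: +75 → 75 < 120
No further insolvencies.

95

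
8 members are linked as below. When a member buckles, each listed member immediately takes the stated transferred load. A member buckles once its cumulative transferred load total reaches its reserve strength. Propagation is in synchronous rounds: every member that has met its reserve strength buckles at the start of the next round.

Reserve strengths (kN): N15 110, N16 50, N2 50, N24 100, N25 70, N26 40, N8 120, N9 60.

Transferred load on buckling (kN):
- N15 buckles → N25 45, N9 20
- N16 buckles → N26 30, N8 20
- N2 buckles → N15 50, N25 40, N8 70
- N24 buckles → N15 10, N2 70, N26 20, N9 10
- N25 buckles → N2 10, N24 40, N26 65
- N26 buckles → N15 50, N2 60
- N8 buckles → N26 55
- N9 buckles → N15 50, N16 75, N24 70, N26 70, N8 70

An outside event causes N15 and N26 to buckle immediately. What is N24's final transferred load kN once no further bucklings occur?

40

Round 1 — N15, N26 buckle (initial).
  N2: +60 → 60 ≥ 50
  N25: +45 → 45 < 70
  N9: +20 → 20 < 60
Round 2 — N2 buckles.
  N25: +40 → 85 ≥ 70
  N8: +70 → 70 < 120
Round 3 — N25 buckles.
  N24: +40 → 40 < 100
No further bucklings.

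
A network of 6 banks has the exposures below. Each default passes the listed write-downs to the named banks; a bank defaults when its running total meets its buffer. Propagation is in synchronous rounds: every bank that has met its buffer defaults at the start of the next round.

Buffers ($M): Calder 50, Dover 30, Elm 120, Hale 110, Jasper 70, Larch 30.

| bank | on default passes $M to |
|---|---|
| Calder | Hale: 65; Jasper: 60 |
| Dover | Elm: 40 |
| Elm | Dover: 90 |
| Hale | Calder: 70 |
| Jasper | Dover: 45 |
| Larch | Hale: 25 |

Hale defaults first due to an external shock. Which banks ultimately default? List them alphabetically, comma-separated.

Calder, Hale

Round 1 — Hale defaults (initial).
  Calder: +70 → 70 ≥ 50
Round 2 — Calder defaults.
  Jasper: +60 → 60 < 70
No further defaults.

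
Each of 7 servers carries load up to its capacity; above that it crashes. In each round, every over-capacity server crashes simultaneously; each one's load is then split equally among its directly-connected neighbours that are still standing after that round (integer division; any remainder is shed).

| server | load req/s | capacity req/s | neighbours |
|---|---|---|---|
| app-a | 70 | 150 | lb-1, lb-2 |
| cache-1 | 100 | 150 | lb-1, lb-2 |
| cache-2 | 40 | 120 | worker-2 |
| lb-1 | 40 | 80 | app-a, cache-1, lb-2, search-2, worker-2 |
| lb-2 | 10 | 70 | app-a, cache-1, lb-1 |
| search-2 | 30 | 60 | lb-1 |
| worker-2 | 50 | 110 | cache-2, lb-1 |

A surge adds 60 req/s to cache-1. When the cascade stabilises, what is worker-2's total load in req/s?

90

Round 1 — cache-1 at 160 > 150. cache-1 crashes.
  cache-1 sheds 160 req/s to lb-1, lb-2: 80 each.
    lb-1: 40+80 = 120 > 80
    lb-2: 10+80 = 90 > 70
Round 2 — lb-1, lb-2 crash.
  lb-1 sheds 120 req/s to app-a, search-2, worker-2: 40 each.
    app-a: 70+40 = 110 ≤ 150
    search-2: 30+40 = 70 > 60
    worker-2: 50+40 = 90 ≤ 110
  lb-2 sheds 90 req/s to app-a: 90 each.
    app-a: 110+90 = 200 > 150
Round 3 — app-a, search-2 crash.
  app-a sheds 200 req/s: no online neighbours, lost.
  search-2 sheds 70 req/s: no online neighbours, lost.
No further crashes.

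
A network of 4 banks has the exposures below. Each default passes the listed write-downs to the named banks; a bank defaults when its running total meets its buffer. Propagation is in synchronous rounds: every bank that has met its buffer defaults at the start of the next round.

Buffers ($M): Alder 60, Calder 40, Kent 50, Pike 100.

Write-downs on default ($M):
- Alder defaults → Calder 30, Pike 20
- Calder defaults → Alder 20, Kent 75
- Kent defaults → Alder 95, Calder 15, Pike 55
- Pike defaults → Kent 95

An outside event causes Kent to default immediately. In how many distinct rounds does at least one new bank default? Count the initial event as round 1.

3

Round 1 — Kent defaults (initial).
  Alder: +95 → 95 ≥ 60
  Calder: +15 → 15 < 40
  Pike: +55 → 55 < 100
Round 2 — Alder defaults.
  Calder: +30 → 45 ≥ 40
  Pike: +20 → 75 < 100
Round 3 — Calder defaults.
No further defaults.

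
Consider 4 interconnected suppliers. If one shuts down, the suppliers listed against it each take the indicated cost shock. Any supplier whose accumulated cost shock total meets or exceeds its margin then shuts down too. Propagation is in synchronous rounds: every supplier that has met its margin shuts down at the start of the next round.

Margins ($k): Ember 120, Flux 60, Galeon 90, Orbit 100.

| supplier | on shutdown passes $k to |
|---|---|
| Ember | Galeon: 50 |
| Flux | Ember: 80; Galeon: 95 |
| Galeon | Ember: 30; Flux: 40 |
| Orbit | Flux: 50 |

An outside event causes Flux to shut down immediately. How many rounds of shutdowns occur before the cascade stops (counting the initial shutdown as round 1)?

Round 1 — Flux shuts down (initial).
  Ember: +80 → 80 < 120
  Galeon: +95 → 95 ≥ 90
Round 2 — Galeon shuts down.
  Ember: +30 → 110 < 120
No further shutdowns.

2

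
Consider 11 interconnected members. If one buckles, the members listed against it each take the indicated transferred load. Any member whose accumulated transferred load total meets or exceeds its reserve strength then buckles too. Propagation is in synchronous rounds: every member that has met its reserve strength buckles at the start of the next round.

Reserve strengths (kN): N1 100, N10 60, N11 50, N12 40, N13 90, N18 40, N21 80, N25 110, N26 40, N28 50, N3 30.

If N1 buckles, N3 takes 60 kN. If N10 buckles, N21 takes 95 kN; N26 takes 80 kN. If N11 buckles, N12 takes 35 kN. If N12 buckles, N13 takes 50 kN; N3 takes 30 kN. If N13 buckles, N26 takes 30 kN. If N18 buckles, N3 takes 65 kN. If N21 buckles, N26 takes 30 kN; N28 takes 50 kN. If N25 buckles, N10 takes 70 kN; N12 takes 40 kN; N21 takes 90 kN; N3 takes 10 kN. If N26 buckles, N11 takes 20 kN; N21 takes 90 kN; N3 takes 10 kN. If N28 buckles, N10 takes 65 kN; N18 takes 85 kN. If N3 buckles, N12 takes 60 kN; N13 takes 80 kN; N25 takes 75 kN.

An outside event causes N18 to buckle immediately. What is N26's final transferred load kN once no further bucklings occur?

Round 1 — N18 buckles (initial).
  N3: +65 → 65 ≥ 30
Round 2 — N3 buckles.
  N12: +60 → 60 ≥ 40
  N13: +80 → 80 < 90
  N25: +75 → 75 < 110
Round 3 — N12 buckles.
  N13: +50 → 130 ≥ 90
Round 4 — N13 buckles.
  N26: +30 → 30 < 40
No further bucklings.

30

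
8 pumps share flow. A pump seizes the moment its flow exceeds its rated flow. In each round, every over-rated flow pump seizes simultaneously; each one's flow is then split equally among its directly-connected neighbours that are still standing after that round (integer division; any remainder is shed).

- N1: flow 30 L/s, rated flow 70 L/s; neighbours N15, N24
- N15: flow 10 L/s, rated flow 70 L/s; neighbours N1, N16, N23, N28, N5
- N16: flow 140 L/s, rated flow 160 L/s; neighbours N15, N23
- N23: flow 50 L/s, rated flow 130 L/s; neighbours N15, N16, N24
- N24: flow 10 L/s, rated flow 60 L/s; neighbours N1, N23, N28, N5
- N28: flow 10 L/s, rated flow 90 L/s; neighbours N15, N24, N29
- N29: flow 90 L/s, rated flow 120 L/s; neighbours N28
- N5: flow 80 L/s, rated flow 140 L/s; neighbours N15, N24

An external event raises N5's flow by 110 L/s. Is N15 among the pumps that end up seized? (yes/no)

Round 1 — N5 at 190 > 140. N5 seizes.
  N5 sheds 190 L/s to N15, N24: 95 each.
    N15: 10+95 = 105 > 70
    N24: 10+95 = 105 > 60
Round 2 — N15, N24 seize.
  N15 sheds 105 L/s to N1, N16, N23, N28: 26 each (1 lost).
    N1: 30+26 = 56 ≤ 70
    N16: 140+26 = 166 > 160
    N23: 50+26 = 76 ≤ 130
    N28: 10+26 = 36 ≤ 90
  N24 sheds 105 L/s to N1, N23, N28: 35 each.
    N1: 56+35 = 91 > 70
    N23: 76+35 = 111 ≤ 130
    N28: 36+35 = 71 ≤ 90
Round 3 — N1, N16 seize.
  N1 sheds 91 L/s: no online neighbours, lost.
  N16 sheds 166 L/s to N23: 166 each.
    N23: 111+166 = 277 > 130
Round 4 — N23 seizes.
  N23 sheds 277 L/s: no online neighbours, lost.
No further seizures.

yes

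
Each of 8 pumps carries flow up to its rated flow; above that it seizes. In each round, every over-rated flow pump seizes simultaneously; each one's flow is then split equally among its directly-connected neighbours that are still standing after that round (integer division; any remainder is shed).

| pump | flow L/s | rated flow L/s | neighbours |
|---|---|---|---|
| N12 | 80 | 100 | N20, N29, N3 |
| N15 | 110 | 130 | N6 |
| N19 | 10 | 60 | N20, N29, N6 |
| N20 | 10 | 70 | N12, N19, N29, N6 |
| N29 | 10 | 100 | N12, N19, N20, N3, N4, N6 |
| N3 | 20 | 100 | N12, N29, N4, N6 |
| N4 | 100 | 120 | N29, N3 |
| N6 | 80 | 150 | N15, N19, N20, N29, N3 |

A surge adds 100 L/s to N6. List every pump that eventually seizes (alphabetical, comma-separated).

N15, N6

Round 1 — N6 at 180 > 150. N6 seizes.
  N6 sheds 180 L/s to N15, N19, N20, N29, N3: 36 each.
    N15: 110+36 = 146 > 130
    N19: 10+36 = 46 ≤ 60
    N20: 10+36 = 46 ≤ 70
    N29: 10+36 = 46 ≤ 100
    N3: 20+36 = 56 ≤ 100
Round 2 — N15 seizes.
  N15 sheds 146 L/s: no online neighbours, lost.
No further seizures.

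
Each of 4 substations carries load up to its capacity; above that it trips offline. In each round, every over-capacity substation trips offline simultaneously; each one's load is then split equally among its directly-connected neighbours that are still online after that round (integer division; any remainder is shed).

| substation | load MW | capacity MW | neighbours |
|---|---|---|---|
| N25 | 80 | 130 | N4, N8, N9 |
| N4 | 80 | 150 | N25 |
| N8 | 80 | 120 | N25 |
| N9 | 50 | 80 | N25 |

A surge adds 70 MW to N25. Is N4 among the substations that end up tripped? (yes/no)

Round 1 — N25 at 150 > 130. N25 trips offline.
  N25 sheds 150 MW to N4, N8, N9: 50 each.
    N4: 80+50 = 130 ≤ 150
    N8: 80+50 = 130 > 120
    N9: 50+50 = 100 > 80
Round 2 — N8, N9 trip offline.
  N8 sheds 130 MW: no online neighbours, lost.
  N9 sheds 100 MW: no online neighbours, lost.
No further trips.

no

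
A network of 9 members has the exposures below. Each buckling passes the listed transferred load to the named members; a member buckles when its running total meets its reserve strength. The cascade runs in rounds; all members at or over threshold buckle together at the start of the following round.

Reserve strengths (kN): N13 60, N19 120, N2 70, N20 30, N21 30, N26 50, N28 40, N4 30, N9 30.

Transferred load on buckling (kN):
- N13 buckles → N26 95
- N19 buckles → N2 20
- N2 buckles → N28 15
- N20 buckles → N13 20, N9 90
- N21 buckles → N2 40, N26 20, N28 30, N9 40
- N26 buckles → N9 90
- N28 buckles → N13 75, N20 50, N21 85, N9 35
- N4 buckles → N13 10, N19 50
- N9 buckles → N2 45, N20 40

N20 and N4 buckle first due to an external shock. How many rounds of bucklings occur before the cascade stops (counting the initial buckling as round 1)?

Round 1 — N20, N4 buckle (initial).
  N13: +20+10 → 30 < 60
  N19: +50 → 50 < 120
  N9: +90 → 90 ≥ 30
Round 2 — N9 buckles.
  N2: +45 → 45 < 70
No further bucklings.

2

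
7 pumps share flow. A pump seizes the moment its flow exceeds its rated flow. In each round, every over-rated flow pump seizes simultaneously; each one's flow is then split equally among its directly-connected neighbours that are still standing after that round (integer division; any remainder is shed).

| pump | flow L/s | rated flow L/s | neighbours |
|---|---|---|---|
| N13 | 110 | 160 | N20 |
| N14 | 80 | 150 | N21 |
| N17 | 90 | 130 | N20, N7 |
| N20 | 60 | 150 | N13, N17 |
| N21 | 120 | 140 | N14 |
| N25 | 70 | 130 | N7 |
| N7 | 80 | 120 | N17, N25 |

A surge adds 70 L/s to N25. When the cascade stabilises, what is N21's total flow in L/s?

120

Round 1 — N25 at 140 > 130. N25 seizes.
  N25 sheds 140 L/s to N7: 140 each.
    N7: 80+140 = 220 > 120
Round 2 — N7 seizes.
  N7 sheds 220 L/s to N17: 220 each.
    N17: 90+220 = 310 > 130
Round 3 — N17 seizes.
  N17 sheds 310 L/s to N20: 310 each.
    N20: 60+310 = 370 > 150
Round 4 — N20 seizes.
  N20 sheds 370 L/s to N13: 370 each.
    N13: 110+370 = 480 > 160
Round 5 — N13 seizes.
  N13 sheds 480 L/s: no online neighbours, lost.
No further seizures.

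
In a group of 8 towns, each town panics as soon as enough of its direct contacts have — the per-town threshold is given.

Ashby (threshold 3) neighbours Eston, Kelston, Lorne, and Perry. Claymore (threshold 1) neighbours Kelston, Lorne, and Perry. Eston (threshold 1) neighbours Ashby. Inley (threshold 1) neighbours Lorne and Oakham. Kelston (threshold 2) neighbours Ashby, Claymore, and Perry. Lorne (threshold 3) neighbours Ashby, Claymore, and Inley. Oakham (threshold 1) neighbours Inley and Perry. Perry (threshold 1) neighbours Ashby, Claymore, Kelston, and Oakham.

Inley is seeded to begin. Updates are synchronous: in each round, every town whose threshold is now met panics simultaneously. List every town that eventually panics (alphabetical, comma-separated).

Claymore, Inley, Kelston, Oakham, Perry

Round 1 — Inley panics (initial).
Round 2 — checking thresholds:
  Lorne: 1 of 3 neighbours < 3, below threshold.
  Oakham: 1 of 2 neighbours ≥ 1, panics.
Round 3 — checking thresholds:
  Lorne: 1 of 3 neighbours < 3, below threshold.
  Perry: 1 of 4 neighbours ≥ 1, panics.
Round 4 — checking thresholds:
  Ashby: 1 of 4 neighbours < 3, below threshold.
  Claymore: 1 of 3 neighbours ≥ 1, panics.
  Kelston: 1 of 3 neighbours < 2, below threshold.
  Lorne: 1 of 3 neighbours < 3, below threshold.
Round 5 — checking thresholds:
  Ashby: 1 of 4 neighbours < 3, below threshold.
  Kelston: 2 of 3 neighbours ≥ 2, panics.
  Lorne: 2 of 3 neighbours < 3, below threshold.
Round 6 — no new panics; cascade stops.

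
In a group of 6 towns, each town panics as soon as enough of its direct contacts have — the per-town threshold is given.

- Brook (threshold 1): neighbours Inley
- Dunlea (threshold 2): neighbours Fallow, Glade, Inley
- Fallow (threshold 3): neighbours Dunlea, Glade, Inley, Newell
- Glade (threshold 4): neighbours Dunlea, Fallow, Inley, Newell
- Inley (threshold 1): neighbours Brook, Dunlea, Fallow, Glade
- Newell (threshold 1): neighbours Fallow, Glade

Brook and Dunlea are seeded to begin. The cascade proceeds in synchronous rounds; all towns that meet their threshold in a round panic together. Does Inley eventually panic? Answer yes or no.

Round 1 — Brook, Dunlea panic (initial).
Round 2 — checking thresholds:
  Fallow: 1 of 4 neighbours < 3, holds.
  Glade: 1 of 4 neighbours < 4, holds.
  Inley: 2 of 4 neighbours ≥ 1, panics.
Round 3 — no new panics; cascade stops.

yes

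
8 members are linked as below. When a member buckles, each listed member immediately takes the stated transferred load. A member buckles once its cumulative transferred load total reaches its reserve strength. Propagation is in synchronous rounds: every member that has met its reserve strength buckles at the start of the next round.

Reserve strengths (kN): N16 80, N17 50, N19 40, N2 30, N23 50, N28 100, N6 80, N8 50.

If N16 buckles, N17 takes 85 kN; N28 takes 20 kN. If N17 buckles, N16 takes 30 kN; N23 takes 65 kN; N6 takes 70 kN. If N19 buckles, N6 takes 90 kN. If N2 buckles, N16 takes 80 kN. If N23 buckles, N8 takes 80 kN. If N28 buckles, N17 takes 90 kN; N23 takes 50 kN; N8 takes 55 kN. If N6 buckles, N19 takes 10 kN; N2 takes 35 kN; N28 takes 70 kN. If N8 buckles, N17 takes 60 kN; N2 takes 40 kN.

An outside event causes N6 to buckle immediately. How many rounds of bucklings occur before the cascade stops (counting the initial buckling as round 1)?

Round 1 — N6 buckles (initial).
  N19: +10 → 10 < 40
  N2: +35 → 35 ≥ 30
  N28: +70 → 70 < 100
Round 2 — N2 buckles.
  N16: +80 → 80 ≥ 80
Round 3 — N16 buckles.
  N17: +85 → 85 ≥ 50
  N28: +20 → 90 < 100
Round 4 — N17 buckles.
  N23: +65 → 65 ≥ 50
Round 5 — N23 buckles.
  N8: +80 → 80 ≥ 50
Round 6 — N8 buckles.
No further bucklings.

6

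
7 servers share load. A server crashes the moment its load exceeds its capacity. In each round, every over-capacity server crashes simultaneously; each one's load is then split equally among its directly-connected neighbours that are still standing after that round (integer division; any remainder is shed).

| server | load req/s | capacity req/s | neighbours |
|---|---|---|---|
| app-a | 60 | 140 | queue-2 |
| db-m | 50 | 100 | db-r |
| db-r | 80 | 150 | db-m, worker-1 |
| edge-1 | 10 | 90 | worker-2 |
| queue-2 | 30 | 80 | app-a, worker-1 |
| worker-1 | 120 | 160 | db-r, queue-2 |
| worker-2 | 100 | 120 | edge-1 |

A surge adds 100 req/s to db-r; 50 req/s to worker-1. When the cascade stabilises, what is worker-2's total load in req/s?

Round 1 — db-r at 180 > 150; worker-1 at 170 > 160. db-r, worker-1 crash.
  db-r sheds 180 req/s to db-m: 180 each.
    db-m: 50+180 = 230 > 100
  worker-1 sheds 170 req/s to queue-2: 170 each.
    queue-2: 30+170 = 200 > 80
Round 2 — db-m, queue-2 crash.
  db-m sheds 230 req/s: no online neighbours, lost.
  queue-2 sheds 200 req/s to app-a: 200 each.
    app-a: 60+200 = 260 > 140
Round 3 — app-a crashes.
  app-a sheds 260 req/s: no online neighbours, lost.
No further crashes.

100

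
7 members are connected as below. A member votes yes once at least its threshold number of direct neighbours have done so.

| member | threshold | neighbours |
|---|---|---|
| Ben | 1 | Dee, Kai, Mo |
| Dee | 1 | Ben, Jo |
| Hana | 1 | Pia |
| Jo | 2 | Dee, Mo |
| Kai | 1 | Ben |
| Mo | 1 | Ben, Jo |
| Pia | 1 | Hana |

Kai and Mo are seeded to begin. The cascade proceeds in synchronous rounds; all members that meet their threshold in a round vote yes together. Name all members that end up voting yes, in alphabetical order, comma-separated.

Ben, Dee, Jo, Kai, Mo

Round 1 — Kai, Mo vote yes (initial).
Round 2 — checking thresholds:
  Ben: 2 of 3 neighbours ≥ 1, votes yes.
  Jo: 1 of 2 neighbours < 2, holds.
Round 3 — checking thresholds:
  Dee: 1 of 2 neighbours ≥ 1, votes yes.
  Jo: 1 of 2 neighbours < 2, holds.
Round 4 — checking thresholds:
  Jo: 2 of 2 neighbours ≥ 2, votes yes.
Round 5 — no new yes votes; cascade stops.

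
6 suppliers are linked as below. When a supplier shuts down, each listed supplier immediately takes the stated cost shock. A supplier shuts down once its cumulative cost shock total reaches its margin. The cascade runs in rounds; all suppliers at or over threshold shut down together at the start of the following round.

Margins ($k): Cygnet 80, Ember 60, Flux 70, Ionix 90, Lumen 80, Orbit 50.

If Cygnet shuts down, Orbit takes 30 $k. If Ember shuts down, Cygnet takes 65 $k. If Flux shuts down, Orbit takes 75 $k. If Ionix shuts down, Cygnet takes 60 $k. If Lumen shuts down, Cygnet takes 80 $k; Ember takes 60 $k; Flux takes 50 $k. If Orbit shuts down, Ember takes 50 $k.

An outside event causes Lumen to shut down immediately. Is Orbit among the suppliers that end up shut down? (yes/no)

Round 1 — Lumen shuts down (initial).
  Cygnet: +80 → 80 ≥ 80
  Ember: +60 → 60 ≥ 60
  Flux: +50 → 50 < 70
Round 2 — Cygnet, Ember shut down.
  Orbit: +30 → 30 < 50
No further shutdowns.

no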